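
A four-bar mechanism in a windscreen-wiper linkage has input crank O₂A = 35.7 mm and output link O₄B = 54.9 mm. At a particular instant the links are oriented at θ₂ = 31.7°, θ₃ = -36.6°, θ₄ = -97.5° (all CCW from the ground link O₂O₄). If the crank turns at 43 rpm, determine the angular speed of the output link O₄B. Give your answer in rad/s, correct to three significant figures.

3.11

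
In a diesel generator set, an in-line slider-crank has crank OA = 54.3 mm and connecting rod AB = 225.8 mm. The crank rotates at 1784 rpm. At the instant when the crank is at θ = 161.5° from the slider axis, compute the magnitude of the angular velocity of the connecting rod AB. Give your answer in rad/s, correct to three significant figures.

42.7

ω = 186.8 rad/s (converted from 1784 rpm).
The rod makes angle φ with the slider axis where L sinφ = r sinθ; differentiating, L cosφ·φ̇ = r ω cosθ.
L cosφ = √(L² − r² sin²θ) = 0.22514 m.
|ω_rod| = r ω |cosθ| / √(L² − r² sin²θ) = 0.0543·186.8·0.94832/0.22514 = 42.729 rad/s.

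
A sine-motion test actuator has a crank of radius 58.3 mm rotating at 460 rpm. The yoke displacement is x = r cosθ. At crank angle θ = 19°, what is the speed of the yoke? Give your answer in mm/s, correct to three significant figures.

ω = 48.17 rad/s (from 460 rpm).
x = r cosθ ⇒ ẋ = −rω sinθ.
|v| = rω|sinθ| = 0.0583·48.17·|sin 19°| = 0.91432 m/s = 914.32 mm/s.

914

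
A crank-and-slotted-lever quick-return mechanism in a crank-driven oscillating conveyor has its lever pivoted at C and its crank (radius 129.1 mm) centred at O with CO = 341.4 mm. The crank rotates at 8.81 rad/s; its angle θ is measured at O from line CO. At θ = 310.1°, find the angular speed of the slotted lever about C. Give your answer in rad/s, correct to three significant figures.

2.09

ω = 8.81 rad/s
Crank pin A relative to C: A = (d + r cosθ, r sinθ); lever angle φ = atan2(r sinθ, d + r cosθ).
Differentiating tanφ: φ̇ = rω(d cosθ + r)/(d² + r² + 2dr cosθ).
d² + r² + 2dr cosθ = |CA|² = 0.19 m²;  d cosθ + r = +0.349 m.
|ω_lever| = |0.1291·8.81·+0.349| / 0.19 = 2.0892 rad/s.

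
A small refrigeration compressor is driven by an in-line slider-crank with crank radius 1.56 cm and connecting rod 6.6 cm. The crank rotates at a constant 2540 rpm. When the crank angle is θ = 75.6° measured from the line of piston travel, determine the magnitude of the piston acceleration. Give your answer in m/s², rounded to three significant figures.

ω = 2π·2540/60 = 266 rad/s
x(θ) = r cosθ + √(L² − r² sin²θ); with ω constant, a = ω²·d²x/dθ².
d²x/dθ² = −r cosθ − r²(cos2θ)/√u − r⁴ sin²2θ/(4u^{3/2}),  u = L² − r² sin²θ = 0.00412769 m².
Substituting r = 0.0156 m, L = 0.066 m, θ = 75.6°: d²x/dθ² = -0.00057318 m.
a = ω²·d²x/dθ² = (266)²·(-0.00057318) = -40.552 m/s²;  |a| = 40.552 m/s².

40.6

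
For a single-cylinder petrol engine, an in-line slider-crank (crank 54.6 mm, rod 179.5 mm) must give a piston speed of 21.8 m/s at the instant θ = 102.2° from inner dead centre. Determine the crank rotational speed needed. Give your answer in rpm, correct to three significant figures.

4180

For an in-line slider-crank, |v_piston| = rω|sinθ|·[1 + r cosθ/√(L² − r² sin²θ)].
With r = 0.0546 m, L = 0.1795 m, θ = 102.2°: the bracketed kinematic factor |dx/dθ| = 0.049774 m.
ω = v/|dx/dθ| = 21.8/0.049774 = 437.98 rad/s.
N = 60ω/(2π) = 4182.4 rpm.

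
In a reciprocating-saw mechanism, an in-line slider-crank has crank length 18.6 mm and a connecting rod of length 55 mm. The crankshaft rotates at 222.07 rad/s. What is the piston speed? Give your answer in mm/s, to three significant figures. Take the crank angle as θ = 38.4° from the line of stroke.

3260

ω = 222.1 rad/s
For an in-line slider-crank, x = r cosθ + √(L² − r² sin²θ), so v = −rω sinθ·[1 + r cosθ/√(L² − r² sin²θ)].
With r = 0.0186 m, L = 0.055 m, θ = 38.4°: √(L² − r² sin²θ) = 0.053773 m.
v = −0.0186·222.1·0.62115·[1 + 0.0186·0.78369/0.053773] = -3.2611 m/s.
|v| = 3.2611 m/s = 3261.1 mm/s.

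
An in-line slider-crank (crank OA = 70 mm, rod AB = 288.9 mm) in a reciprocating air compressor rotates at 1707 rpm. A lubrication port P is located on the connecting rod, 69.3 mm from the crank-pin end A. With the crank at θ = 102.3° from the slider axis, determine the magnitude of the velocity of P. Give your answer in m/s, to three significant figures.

12.2

ω = 178.8 rad/s.  Crank-pin speed |V_A| = rω = 12.513 m/s, perpendicular to OA.
Rod angle: sinφ = −(r/L) sinθ ⇒ φ = -13.694°; ω_rod = −rω cosθ/√(L²−r²sin²θ) = +9.4968 rad/s.
V_P = V_A + ω_rod × AP, with AP = 0.0693 m along the rod.
Components: V_Px = −rω sinθ − a·ω_rod·sinφ = -12.07 m/s;  V_Py = rω cosθ + a·ω_rod·cosφ = -2.0262 m/s.
|V_P| = √(V_Px² + V_Py²) = 12.239 m/s.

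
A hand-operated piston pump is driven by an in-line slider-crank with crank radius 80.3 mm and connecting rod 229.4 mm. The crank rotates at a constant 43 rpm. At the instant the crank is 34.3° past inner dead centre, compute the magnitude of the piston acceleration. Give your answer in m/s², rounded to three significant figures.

1.57

ω = 2π·43/60 = 4.503 rad/s
x(θ) = r cosθ + √(L² − r² sin²θ); with ω constant, a = ω²·d²x/dθ².
d²x/dθ² = −r cosθ − r²(cos2θ)/√u − r⁴ sin²2θ/(4u^{3/2}),  u = L² − r² sin²θ = 0.0505767 m².
Substituting r = 0.0803 m, L = 0.2294 m, θ = 34.3°: d²x/dθ² = -0.07759 m.
a = ω²·d²x/dθ² = (4.503)²·(-0.07759) = -1.5732 m/s²;  |a| = 1.5732 m/s².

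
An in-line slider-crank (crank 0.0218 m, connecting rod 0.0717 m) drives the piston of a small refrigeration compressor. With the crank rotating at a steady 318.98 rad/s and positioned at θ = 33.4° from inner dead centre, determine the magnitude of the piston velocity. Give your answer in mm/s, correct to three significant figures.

ω = 319 rad/s
For an in-line slider-crank, x = r cosθ + √(L² − r² sin²θ), so v = −rω sinθ·[1 + r cosθ/√(L² − r² sin²θ)].
With r = 0.0218 m, L = 0.0717 m, θ = 33.4°: √(L² − r² sin²θ) = 0.070689 m.
v = −0.0218·319·0.55048·[1 + 0.0218·0.83485/0.070689] = -4.8135 m/s.
|v| = 4.8135 m/s = 4813.5 mm/s.

4810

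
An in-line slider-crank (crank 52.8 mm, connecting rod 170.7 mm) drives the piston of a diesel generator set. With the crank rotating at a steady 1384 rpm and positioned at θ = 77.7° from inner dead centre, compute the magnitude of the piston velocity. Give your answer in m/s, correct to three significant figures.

7.99

ω = 2π·1384/60 = 144.9 rad/s
For an in-line slider-crank, x = r cosθ + √(L² − r² sin²θ), so v = −rω sinθ·[1 + r cosθ/√(L² − r² sin²θ)].
With r = 0.0528 m, L = 0.1707 m, θ = 77.7°: √(L² − r² sin²θ) = 0.16272 m.
v = −0.0528·144.9·0.97705·[1 + 0.0528·0.21303/0.16272] = -7.9936 m/s.
|v| = 7.9936 m/s.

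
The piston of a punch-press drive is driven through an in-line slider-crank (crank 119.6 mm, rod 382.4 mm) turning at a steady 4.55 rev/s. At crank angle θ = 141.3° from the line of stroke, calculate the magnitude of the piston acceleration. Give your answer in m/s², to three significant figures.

ω = 2π·4.55 = 28.59 rad/s
x(θ) = r cosθ + √(L² − r² sin²θ); with ω constant, a = ω²·d²x/dθ².
d²x/dθ² = −r cosθ − r²(cos2θ)/√u − r⁴ sin²2θ/(4u^{3/2}),  u = L² − r² sin²θ = 0.140638 m².
Substituting r = 0.1196 m, L = 0.3824 m, θ = 141.3°: d²x/dθ² = +0.084095 m.
a = ω²·d²x/dθ² = (28.59)²·(+0.084095) = +68.731 m/s²;  |a| = 68.731 m/s².

68.7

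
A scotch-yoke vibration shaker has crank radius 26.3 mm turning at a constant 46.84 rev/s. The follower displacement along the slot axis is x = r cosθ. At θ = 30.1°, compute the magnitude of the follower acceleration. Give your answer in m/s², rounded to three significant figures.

1970

ω = 294.3 rad/s (from 46.84 rev/s).
x = r cosθ ⇒ ẍ = −rω² cosθ (ω constant).
|a| = rω²|cosθ| = 0.0263·(294.3)²·|cos 30.1°| = 1970.8 m/s².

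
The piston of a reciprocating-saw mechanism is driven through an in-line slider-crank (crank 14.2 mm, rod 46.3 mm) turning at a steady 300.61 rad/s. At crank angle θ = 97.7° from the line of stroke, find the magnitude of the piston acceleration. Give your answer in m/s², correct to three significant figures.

569

ω = 300.6 rad/s
x(θ) = r cosθ + √(L² − r² sin²θ); with ω constant, a = ω²·d²x/dθ².
d²x/dθ² = −r cosθ − r²(cos2θ)/√u − r⁴ sin²2θ/(4u^{3/2}),  u = L² − r² sin²θ = 0.00194567 m².
Substituting r = 0.0142 m, L = 0.0463 m, θ = 97.7°: d²x/dθ² = +0.0063014 m.
a = ω²·d²x/dθ² = (300.6)²·(+0.0063014) = +569.44 m/s²;  |a| = 569.44 m/s².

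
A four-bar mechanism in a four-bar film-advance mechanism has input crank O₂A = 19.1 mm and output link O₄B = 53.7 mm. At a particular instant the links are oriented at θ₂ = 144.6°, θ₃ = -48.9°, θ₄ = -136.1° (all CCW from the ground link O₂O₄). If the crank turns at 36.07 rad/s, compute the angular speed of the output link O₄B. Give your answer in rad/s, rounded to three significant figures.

ω₂ = 36.07 rad/s
Differentiating the loop-closure r₂e^{iθ₂}+r₃e^{iθ₃}=r₁+r₄e^{iθ₄} gives r₂ω₂e^{iθ₂}+r₃ω₃e^{iθ₃}=r₄ω₄e^{iθ₄}.
Eliminating the other unknown: ω₄ = r₂ω₂ sin(θ₂−θ₃) / [r₄ sin(θ₄−θ₃)].
Numerator sine = -0.23345; denominator sine = -0.99881.
Result = 0.0191·36.07·(-0.23345) / (0.0537·(-0.99881)) = +2.9985 rad/s; magnitude 2.9985 rad/s.

3.00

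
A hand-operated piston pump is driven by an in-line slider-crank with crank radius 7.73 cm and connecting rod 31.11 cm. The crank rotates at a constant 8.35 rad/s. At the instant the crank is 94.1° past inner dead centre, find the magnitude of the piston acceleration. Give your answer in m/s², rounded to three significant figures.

1.75

ω = 8.35 rad/s
x(θ) = r cosθ + √(L² − r² sin²θ); with ω constant, a = ω²·d²x/dθ².
d²x/dθ² = −r cosθ − r²(cos2θ)/√u − r⁴ sin²2θ/(4u^{3/2}),  u = L² − r² sin²θ = 0.0908385 m².
Substituting r = 0.0773 m, L = 0.3111 m, θ = 94.1°: d²x/dθ² = +0.025143 m.
a = ω²·d²x/dθ² = (8.35)²·(+0.025143) = +1.753 m/s²;  |a| = 1.753 m/s².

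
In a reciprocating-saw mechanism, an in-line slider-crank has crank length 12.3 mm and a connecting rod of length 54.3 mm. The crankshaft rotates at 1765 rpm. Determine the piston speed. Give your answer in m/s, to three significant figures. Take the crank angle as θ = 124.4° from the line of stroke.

ω = 2π·1765/60 = 184.8 rad/s
For an in-line slider-crank, x = r cosθ + √(L² − r² sin²θ), so v = −rω sinθ·[1 + r cosθ/√(L² − r² sin²θ)].
With r = 0.0123 m, L = 0.0543 m, θ = 124.4°: √(L² − r² sin²θ) = 0.053343 m.
v = −0.0123·184.8·0.82511·[1 + 0.0123·-0.56497/0.053343] = -1.6315 m/s.
|v| = 1.6315 m/s.

1.63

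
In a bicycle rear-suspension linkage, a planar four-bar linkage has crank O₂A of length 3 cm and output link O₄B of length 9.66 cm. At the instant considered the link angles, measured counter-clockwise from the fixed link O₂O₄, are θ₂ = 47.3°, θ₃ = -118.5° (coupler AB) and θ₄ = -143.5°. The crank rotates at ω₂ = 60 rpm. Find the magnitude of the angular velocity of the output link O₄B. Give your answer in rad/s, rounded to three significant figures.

ω₂ = 6.283 rad/s (from 60 rpm).
Differentiating the loop-closure r₂e^{iθ₂}+r₃e^{iθ₃}=r₁+r₄e^{iθ₄} gives r₂ω₂e^{iθ₂}+r₃ω₃e^{iθ₃}=r₄ω₄e^{iθ₄}.
Eliminating the other unknown: ω₄ = r₂ω₂ sin(θ₂−θ₃) / [r₄ sin(θ₄−θ₃)].
Numerator sine = +0.24531; denominator sine = -0.42262.
Result = 0.03·6.283·(+0.24531) / (0.0966·(-0.42262)) = -1.1326 rad/s; magnitude 1.1326 rad/s.

1.13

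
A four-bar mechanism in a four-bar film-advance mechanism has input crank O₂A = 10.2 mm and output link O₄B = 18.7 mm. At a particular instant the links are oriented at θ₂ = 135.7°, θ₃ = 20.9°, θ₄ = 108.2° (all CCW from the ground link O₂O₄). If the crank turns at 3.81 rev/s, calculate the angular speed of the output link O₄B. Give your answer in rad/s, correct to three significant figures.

11.9

ω₂ = 23.94 rad/s (from 3.81 rev/s).
Differentiating the loop-closure r₂e^{iθ₂}+r₃e^{iθ₃}=r₁+r₄e^{iθ₄} gives r₂ω₂e^{iθ₂}+r₃ω₃e^{iθ₃}=r₄ω₄e^{iθ₄}.
Eliminating the other unknown: ω₄ = r₂ω₂ sin(θ₂−θ₃) / [r₄ sin(θ₄−θ₃)].
Numerator sine = +0.90778; denominator sine = +0.99889.
Result = 0.0102·23.94·(+0.90778) / (0.0187·(+0.99889)) = +11.867 rad/s; magnitude 11.867 rad/s.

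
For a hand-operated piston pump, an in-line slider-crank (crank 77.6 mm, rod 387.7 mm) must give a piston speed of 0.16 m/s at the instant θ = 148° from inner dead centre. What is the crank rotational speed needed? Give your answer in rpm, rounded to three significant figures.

For an in-line slider-crank, |v_piston| = rω|sinθ|·[1 + r cosθ/√(L² − r² sin²θ)].
With r = 0.0776 m, L = 0.3877 m, θ = 148°: the bracketed kinematic factor |dx/dθ| = 0.034102 m.
ω = v/|dx/dθ| = 0.16/0.034102 = 4.6918 rad/s.
N = 60ω/(2π) = 44.803 rpm.

44.8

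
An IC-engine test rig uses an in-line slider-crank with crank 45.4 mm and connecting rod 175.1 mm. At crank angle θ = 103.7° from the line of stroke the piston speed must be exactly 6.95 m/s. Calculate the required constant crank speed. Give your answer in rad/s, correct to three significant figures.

168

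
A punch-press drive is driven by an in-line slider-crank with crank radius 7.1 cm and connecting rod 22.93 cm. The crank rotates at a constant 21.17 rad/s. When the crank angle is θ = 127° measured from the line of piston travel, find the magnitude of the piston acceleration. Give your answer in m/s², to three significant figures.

ω = 21.17 rad/s
x(θ) = r cosθ + √(L² − r² sin²θ); with ω constant, a = ω²·d²x/dθ².
d²x/dθ² = −r cosθ − r²(cos2θ)/√u − r⁴ sin²2θ/(4u^{3/2}),  u = L² − r² sin²θ = 0.0493632 m².
Substituting r = 0.071 m, L = 0.2293 m, θ = 127°: d²x/dθ² = +0.048448 m.
a = ω²·d²x/dθ² = (21.17)²·(+0.048448) = +21.713 m/s²;  |a| = 21.713 m/s².

21.7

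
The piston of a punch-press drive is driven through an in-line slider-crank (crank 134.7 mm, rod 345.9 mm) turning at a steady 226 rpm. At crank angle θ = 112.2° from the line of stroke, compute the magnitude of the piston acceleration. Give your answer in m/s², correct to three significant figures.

50.3

ω = 2π·226/60 = 23.67 rad/s
x(θ) = r cosθ + √(L² − r² sin²θ); with ω constant, a = ω²·d²x/dθ².
d²x/dθ² = −r cosθ − r²(cos2θ)/√u − r⁴ sin²2θ/(4u^{3/2}),  u = L² − r² sin²θ = 0.104093 m².
Substituting r = 0.1347 m, L = 0.3459 m, θ = 112.2°: d²x/dθ² = +0.089876 m.
a = ω²·d²x/dθ² = (23.67)²·(+0.089876) = +50.34 m/s²;  |a| = 50.34 m/s².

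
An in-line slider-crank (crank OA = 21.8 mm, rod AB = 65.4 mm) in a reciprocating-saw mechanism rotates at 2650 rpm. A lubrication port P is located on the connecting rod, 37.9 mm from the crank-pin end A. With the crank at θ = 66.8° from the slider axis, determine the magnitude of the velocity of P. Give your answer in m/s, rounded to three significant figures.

6.09

ω = 277.5 rad/s.  Crank-pin speed |V_A| = rω = 6.0497 m/s, perpendicular to OA.
Rod angle: sinφ = −(r/L) sinθ ⇒ φ = -17.841°; ω_rod = −rω cosθ/√(L²−r²sin²θ) = -38.282 rad/s.
V_P = V_A + ω_rod × AP, with AP = 0.0379 m along the rod.
Components: V_Px = −rω sinθ − a·ω_rod·sinφ = -6.005 m/s;  V_Py = rω cosθ + a·ω_rod·cosφ = +1.0021 m/s.
|V_P| = √(V_Px² + V_Py²) = 6.088 m/s.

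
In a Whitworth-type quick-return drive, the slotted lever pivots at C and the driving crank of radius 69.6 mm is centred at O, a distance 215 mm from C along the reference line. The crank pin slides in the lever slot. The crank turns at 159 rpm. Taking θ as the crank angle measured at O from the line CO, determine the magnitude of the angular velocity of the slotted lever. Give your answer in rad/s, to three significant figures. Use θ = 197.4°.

6.98

ω = 16.65 rad/s (from 159 rpm).
Crank pin A relative to C: A = (d + r cosθ, r sinθ); lever angle φ = atan2(r sinθ, d + r cosθ).
Differentiating tanφ: φ̇ = rω(d cosθ + r)/(d² + r² + 2dr cosθ).
d² + r² + 2dr cosθ = |CA|² = 0.0225107 m²;  d cosθ + r = -0.13556 m.
|ω_lever| = |0.0696·16.65·-0.13556| / 0.0225107 = 6.9788 rad/s.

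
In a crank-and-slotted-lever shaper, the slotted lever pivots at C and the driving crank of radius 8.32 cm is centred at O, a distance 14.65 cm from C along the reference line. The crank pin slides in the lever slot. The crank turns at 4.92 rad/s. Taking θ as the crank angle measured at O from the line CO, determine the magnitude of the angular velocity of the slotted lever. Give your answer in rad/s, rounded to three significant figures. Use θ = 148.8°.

ω = 4.92 rad/s
Crank pin A relative to C: A = (d + r cosθ, r sinθ); lever angle φ = atan2(r sinθ, d + r cosθ).
Differentiating tanφ: φ̇ = rω(d cosθ + r)/(d² + r² + 2dr cosθ).
d² + r² + 2dr cosθ = |CA|² = 0.00753276 m²;  d cosθ + r = -0.042111 m.
|ω_lever| = |0.0832·4.92·-0.042111| / 0.00753276 = 2.2884 rad/s.

2.29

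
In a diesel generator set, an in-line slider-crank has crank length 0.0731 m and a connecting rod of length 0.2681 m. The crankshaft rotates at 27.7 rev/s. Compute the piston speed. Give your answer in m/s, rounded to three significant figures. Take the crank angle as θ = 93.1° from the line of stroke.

ω = 2π·27.7 = 174 rad/s
For an in-line slider-crank, x = r cosθ + √(L² − r² sin²θ), so v = −rω sinθ·[1 + r cosθ/√(L² − r² sin²θ)].
With r = 0.0731 m, L = 0.2681 m, θ = 93.1°: √(L² − r² sin²θ) = 0.25797 m.
v = −0.0731·174·0.99854·[1 + 0.0731·-0.05408/0.25797] = -12.509 m/s.
|v| = 12.509 m/s.

12.5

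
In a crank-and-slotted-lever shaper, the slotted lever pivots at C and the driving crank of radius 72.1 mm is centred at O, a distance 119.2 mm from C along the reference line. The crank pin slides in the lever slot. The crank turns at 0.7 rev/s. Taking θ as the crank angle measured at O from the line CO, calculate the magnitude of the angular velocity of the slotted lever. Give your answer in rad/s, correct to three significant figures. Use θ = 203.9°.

3.17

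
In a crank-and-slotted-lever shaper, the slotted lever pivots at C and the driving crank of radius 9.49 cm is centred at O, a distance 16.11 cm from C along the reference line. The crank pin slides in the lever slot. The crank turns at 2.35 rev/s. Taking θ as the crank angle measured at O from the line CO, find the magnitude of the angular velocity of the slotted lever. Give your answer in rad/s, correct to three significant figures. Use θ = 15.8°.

ω = 14.77 rad/s (from 2.35 rev/s).
Crank pin A relative to C: A = (d + r cosθ, r sinθ); lever angle φ = atan2(r sinθ, d + r cosθ).
Differentiating tanφ: φ̇ = rω(d cosθ + r)/(d² + r² + 2dr cosθ).
d² + r² + 2dr cosθ = |CA|² = 0.0643807 m²;  d cosθ + r = +0.24991 m.
|ω_lever| = |0.0949·14.77·+0.24991| / 0.0643807 = 5.4394 rad/s.

5.44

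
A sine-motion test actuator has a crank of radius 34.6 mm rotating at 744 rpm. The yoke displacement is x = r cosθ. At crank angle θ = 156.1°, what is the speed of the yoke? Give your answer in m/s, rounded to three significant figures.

1.09

ω = 77.91 rad/s (from 744 rpm).
x = r cosθ ⇒ ẋ = −rω sinθ.
|v| = rω|sinθ| = 0.0346·77.91·|sin 156.1°| = 1.0922 m/s.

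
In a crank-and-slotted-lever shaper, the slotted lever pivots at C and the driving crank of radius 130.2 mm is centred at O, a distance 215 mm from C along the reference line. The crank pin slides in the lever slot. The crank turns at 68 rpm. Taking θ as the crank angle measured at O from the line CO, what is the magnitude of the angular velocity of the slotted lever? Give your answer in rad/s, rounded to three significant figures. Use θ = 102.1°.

1.53

ω = 7.121 rad/s (from 68 rpm).
Crank pin A relative to C: A = (d + r cosθ, r sinθ); lever angle φ = atan2(r sinθ, d + r cosθ).
Differentiating tanφ: φ̇ = rω(d cosθ + r)/(d² + r² + 2dr cosθ).
d² + r² + 2dr cosθ = |CA|² = 0.0514413 m²;  d cosθ + r = +0.085132 m.
|ω_lever| = |0.1302·7.121·+0.085132| / 0.0514413 = 1.5344 rad/s.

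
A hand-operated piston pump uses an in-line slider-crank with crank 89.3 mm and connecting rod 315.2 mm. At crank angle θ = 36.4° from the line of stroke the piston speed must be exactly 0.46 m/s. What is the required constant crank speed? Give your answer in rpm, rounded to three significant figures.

For an in-line slider-crank, |v_piston| = rω|sinθ|·[1 + r cosθ/√(L² − r² sin²θ)].
With r = 0.0893 m, L = 0.3152 m, θ = 36.4°: the bracketed kinematic factor |dx/dθ| = 0.065251 m.
ω = v/|dx/dθ| = 0.46/0.065251 = 7.0497 rad/s.
N = 60ω/(2π) = 67.32 rpm.

67.3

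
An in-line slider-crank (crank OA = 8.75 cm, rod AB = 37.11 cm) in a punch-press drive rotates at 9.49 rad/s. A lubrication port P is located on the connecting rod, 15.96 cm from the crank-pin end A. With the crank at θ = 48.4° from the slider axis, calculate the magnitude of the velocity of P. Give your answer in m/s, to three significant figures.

ω = 9.49 rad/s.  Crank-pin speed |V_A| = rω = 0.83037 m/s, perpendicular to OA.
Rod angle: sinφ = −(r/L) sinθ ⇒ φ = -10.155°; ω_rod = −rω cosθ/√(L²−r²sin²θ) = -1.5092 rad/s.
V_P = V_A + ω_rod × AP, with AP = 0.1596 m along the rod.
Components: V_Px = −rω sinθ − a·ω_rod·sinφ = -0.66342 m/s;  V_Py = rω cosθ + a·ω_rod·cosφ = +0.31421 m/s.
|V_P| = √(V_Px² + V_Py²) = 0.73407 m/s.

0.734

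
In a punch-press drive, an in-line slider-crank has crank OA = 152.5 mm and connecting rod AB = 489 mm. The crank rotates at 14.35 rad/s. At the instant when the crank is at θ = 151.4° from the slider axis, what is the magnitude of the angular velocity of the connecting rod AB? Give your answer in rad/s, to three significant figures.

ω = 14.35 rad/s
The rod makes angle φ with the slider axis where L sinφ = r sinθ; differentiating, L cosφ·φ̇ = r ω cosθ.
L cosφ = √(L² − r² sin²θ) = 0.48352 m.
|ω_rod| = r ω |cosθ| / √(L² − r² sin²θ) = 0.1525·14.35·0.87798/0.48352 = 3.9737 rad/s.

3.97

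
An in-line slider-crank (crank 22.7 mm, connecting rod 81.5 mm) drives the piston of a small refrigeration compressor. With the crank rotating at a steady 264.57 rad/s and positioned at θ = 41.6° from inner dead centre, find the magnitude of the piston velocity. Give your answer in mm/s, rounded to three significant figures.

ω = 264.6 rad/s
For an in-line slider-crank, x = r cosθ + √(L² − r² sin²θ), so v = −rω sinθ·[1 + r cosθ/√(L² − r² sin²θ)].
With r = 0.0227 m, L = 0.0815 m, θ = 41.6°: √(L² − r² sin²θ) = 0.080094 m.
v = −0.0227·264.6·0.66393·[1 + 0.0227·0.74780/0.080094] = -4.8324 m/s.
|v| = 4.8324 m/s = 4832.4 mm/s.

4830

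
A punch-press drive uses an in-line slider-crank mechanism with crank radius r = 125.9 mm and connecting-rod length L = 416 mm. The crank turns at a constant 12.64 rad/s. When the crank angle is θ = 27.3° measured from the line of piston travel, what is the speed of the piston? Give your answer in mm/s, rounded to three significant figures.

ω = 12.64 rad/s
For an in-line slider-crank, x = r cosθ + √(L² − r² sin²θ), so v = −rω sinθ·[1 + r cosθ/√(L² − r² sin²θ)].
With r = 0.1259 m, L = 0.416 m, θ = 27.3°: √(L² − r² sin²θ) = 0.41197 m.
v = −0.1259·12.64·0.45865·[1 + 0.1259·0.88862/0.41197] = -0.92809 m/s.
|v| = 0.92809 m/s = 928.09 mm/s.

928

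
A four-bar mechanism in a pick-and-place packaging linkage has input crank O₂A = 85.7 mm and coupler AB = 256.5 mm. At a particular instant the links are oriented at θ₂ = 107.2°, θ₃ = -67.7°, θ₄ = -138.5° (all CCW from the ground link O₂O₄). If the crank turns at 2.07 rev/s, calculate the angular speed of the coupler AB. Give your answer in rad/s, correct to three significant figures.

4.19

ω₂ = 13.01 rad/s (from 2.07 rev/s).
Differentiating the loop-closure r₂e^{iθ₂}+r₃e^{iθ₃}=r₁+r₄e^{iθ₄} gives r₂ω₂e^{iθ₂}+r₃ω₃e^{iθ₃}=r₄ω₄e^{iθ₄}.
Eliminating the other unknown: ω₃ = r₂ω₂ sin(θ₄−θ₂) / [r₃ sin(θ₃−θ₄)].
Numerator sine = +0.91140; denominator sine = +0.94438.
Result = 0.0857·13.01·(+0.91140) / (0.2565·(+0.94438)) = +4.1938 rad/s; magnitude 4.1938 rad/s.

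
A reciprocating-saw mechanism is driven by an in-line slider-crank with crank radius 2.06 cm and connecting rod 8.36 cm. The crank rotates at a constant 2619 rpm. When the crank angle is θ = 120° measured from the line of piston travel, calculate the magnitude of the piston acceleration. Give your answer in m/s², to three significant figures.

ω = 2π·2619/60 = 274.3 rad/s
x(θ) = r cosθ + √(L² − r² sin²θ); with ω constant, a = ω²·d²x/dθ².
d²x/dθ² = −r cosθ − r²(cos2θ)/√u − r⁴ sin²2θ/(4u^{3/2}),  u = L² − r² sin²θ = 0.00667069 m².
Substituting r = 0.0206 m, L = 0.0836 m, θ = 120°: d²x/dθ² = +0.012836 m.
a = ω²·d²x/dθ² = (274.3)²·(+0.012836) = +965.51 m/s²;  |a| = 965.51 m/s².

966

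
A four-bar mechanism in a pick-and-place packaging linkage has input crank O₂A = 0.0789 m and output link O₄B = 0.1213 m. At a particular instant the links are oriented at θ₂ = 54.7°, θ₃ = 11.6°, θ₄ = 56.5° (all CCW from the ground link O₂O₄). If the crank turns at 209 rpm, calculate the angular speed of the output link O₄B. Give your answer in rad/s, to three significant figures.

13.8

ω₂ = 21.89 rad/s (from 209 rpm).
Differentiating the loop-closure r₂e^{iθ₂}+r₃e^{iθ₃}=r₁+r₄e^{iθ₄} gives r₂ω₂e^{iθ₂}+r₃ω₃e^{iθ₃}=r₄ω₄e^{iθ₄}.
Eliminating the other unknown: ω₄ = r₂ω₂ sin(θ₂−θ₃) / [r₄ sin(θ₄−θ₃)].
Numerator sine = +0.68327; denominator sine = +0.70587.
Result = 0.0789·21.89·(+0.68327) / (0.1213·(+0.70587)) = +13.78 rad/s; magnitude 13.78 rad/s.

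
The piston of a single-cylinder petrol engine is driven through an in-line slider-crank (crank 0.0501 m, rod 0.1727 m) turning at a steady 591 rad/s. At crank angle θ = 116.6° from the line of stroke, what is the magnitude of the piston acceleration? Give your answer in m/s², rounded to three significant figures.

ω = 591 rad/s
x(θ) = r cosθ + √(L² − r² sin²θ); with ω constant, a = ω²·d²x/dθ².
d²x/dθ² = −r cosθ − r²(cos2θ)/√u − r⁴ sin²2θ/(4u^{3/2}),  u = L² − r² sin²θ = 0.0278185 m².
Substituting r = 0.0501 m, L = 0.1727 m, θ = 116.6°: d²x/dθ² = +0.03123 m.
a = ω²·d²x/dθ² = (591)²·(+0.03123) = +10908 m/s²;  |a| = 10908 m/s².

10900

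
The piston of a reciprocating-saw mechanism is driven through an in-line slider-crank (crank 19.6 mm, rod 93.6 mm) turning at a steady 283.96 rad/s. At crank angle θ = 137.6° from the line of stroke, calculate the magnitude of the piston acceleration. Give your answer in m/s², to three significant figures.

ω = 284 rad/s
x(θ) = r cosθ + √(L² − r² sin²θ); with ω constant, a = ω²·d²x/dθ².
d²x/dθ² = −r cosθ − r²(cos2θ)/√u − r⁴ sin²2θ/(4u^{3/2}),  u = L² − r² sin²θ = 0.00858629 m².
Substituting r = 0.0196 m, L = 0.0936 m, θ = 137.6°: d²x/dθ² = +0.014052 m.
a = ω²·d²x/dθ² = (284)²·(+0.014052) = +1133.1 m/s²;  |a| = 1133.1 m/s².

1130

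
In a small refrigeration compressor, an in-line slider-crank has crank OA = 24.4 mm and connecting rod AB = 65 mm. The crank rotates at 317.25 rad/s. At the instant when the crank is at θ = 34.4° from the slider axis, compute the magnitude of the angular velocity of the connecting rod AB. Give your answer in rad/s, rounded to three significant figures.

ω = 317.2 rad/s
The rod makes angle φ with the slider axis where L sinφ = r sinθ; differentiating, L cosφ·φ̇ = r ω cosθ.
L cosφ = √(L² − r² sin²θ) = 0.063521 m.
|ω_rod| = r ω |cosθ| / √(L² − r² sin²θ) = 0.0244·317.2·0.82511/0.063521 = 100.55 rad/s.

101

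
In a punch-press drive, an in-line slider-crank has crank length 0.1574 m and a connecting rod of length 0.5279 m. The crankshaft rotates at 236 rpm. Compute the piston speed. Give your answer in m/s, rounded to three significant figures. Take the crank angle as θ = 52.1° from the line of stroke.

ω = 2π·236/60 = 24.71 rad/s
For an in-line slider-crank, x = r cosθ + √(L² − r² sin²θ), so v = −rω sinθ·[1 + r cosθ/√(L² − r² sin²θ)].
With r = 0.1574 m, L = 0.5279 m, θ = 52.1°: √(L² − r² sin²θ) = 0.51308 m.
v = −0.1574·24.71·0.78908·[1 + 0.1574·0.61429/0.51308] = -3.6479 m/s.
|v| = 3.6479 m/s.

3.65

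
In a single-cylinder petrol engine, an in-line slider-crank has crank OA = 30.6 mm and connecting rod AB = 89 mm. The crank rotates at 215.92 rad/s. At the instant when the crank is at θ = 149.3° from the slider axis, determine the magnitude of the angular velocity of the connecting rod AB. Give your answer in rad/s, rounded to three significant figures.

64.8

ω = 215.9 rad/s
The rod makes angle φ with the slider axis where L sinφ = r sinθ; differentiating, L cosφ·φ̇ = r ω cosθ.
L cosφ = √(L² − r² sin²θ) = 0.087618 m.
|ω_rod| = r ω |cosθ| / √(L² − r² sin²θ) = 0.0306·215.9·0.85985/0.087618 = 64.84 rad/s.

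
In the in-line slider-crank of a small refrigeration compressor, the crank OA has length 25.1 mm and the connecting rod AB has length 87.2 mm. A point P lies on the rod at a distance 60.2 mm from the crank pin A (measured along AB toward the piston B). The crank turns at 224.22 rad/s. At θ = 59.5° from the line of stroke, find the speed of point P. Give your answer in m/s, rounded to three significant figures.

5.43

ω = 224.2 rad/s.  Crank-pin speed |V_A| = rω = 5.6279 m/s, perpendicular to OA.
Rod angle: sinφ = −(r/L) sinθ ⇒ φ = -14.360°; ω_rod = −rω cosθ/√(L²−r²sin²θ) = -33.813 rad/s.
V_P = V_A + ω_rod × AP, with AP = 0.0602 m along the rod.
Components: V_Px = −rω sinθ − a·ω_rod·sinφ = -5.354 m/s;  V_Py = rω cosθ + a·ω_rod·cosφ = +0.88443 m/s.
|V_P| = √(V_Px² + V_Py²) = 5.4266 m/s.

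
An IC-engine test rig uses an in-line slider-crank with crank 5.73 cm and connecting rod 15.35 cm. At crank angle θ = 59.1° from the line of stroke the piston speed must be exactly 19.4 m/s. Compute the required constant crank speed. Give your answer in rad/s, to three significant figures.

For an in-line slider-crank, |v_piston| = rω|sinθ|·[1 + r cosθ/√(L² − r² sin²θ)].
With r = 0.0573 m, L = 0.1535 m, θ = 59.1°: the bracketed kinematic factor |dx/dθ| = 0.059117 m.
ω = v/|dx/dθ| = 19.4/0.059117 = 328.16 rad/s.

328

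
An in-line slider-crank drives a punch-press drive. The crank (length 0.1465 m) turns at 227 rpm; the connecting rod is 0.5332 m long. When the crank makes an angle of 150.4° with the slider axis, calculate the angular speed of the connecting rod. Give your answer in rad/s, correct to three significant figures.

ω = 23.77 rad/s (converted from 227 rpm).
The rod makes angle φ with the slider axis where L sinφ = r sinθ; differentiating, L cosφ·φ̇ = r ω cosθ.
L cosφ = √(L² − r² sin²θ) = 0.52827 m.
|ω_rod| = r ω |cosθ| / √(L² − r² sin²θ) = 0.1465·23.77·0.86949/0.52827 = 5.732 rad/s.

5.73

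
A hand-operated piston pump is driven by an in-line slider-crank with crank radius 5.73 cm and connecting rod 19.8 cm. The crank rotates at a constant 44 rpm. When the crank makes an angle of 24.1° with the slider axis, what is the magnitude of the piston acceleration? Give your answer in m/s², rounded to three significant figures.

1.35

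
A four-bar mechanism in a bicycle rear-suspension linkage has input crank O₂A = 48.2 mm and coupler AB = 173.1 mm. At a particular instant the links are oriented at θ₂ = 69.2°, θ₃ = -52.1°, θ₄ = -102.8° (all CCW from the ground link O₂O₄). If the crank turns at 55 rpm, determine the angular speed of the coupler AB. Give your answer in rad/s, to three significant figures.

ω₂ = 5.76 rad/s (from 55 rpm).
Differentiating the loop-closure r₂e^{iθ₂}+r₃e^{iθ₃}=r₁+r₄e^{iθ₄} gives r₂ω₂e^{iθ₂}+r₃ω₃e^{iθ₃}=r₄ω₄e^{iθ₄}.
Eliminating the other unknown: ω₃ = r₂ω₂ sin(θ₄−θ₂) / [r₃ sin(θ₃−θ₄)].
Numerator sine = -0.13917; denominator sine = +0.77384.
Result = 0.0482·5.76·(-0.13917) / (0.1731·(+0.77384)) = -0.28843 rad/s; magnitude 0.28843 rad/s.

0.288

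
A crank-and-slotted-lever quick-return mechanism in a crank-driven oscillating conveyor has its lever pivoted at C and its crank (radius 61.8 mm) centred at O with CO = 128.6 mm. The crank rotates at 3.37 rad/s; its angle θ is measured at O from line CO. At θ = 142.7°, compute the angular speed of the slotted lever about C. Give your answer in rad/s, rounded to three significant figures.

ω = 3.37 rad/s
Crank pin A relative to C: A = (d + r cosθ, r sinθ); lever angle φ = atan2(r sinθ, d + r cosθ).
Differentiating tanφ: φ̇ = rω(d cosθ + r)/(d² + r² + 2dr cosθ).
d² + r² + 2dr cosθ = |CA|² = 0.00771318 m²;  d cosθ + r = -0.040498 m.
|ω_lever| = |0.0618·3.37·-0.040498| / 0.00771318 = 1.0935 rad/s.

1.09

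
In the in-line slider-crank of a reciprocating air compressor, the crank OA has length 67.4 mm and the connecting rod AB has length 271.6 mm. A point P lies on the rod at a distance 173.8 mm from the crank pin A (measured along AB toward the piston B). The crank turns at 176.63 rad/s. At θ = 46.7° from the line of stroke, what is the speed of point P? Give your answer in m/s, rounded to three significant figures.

ω = 176.6 rad/s.  Crank-pin speed |V_A| = rω = 11.905 m/s, perpendicular to OA.
Rod angle: sinφ = −(r/L) sinθ ⇒ φ = -10.405°; ω_rod = −rω cosθ/√(L²−r²sin²θ) = -30.564 rad/s.
V_P = V_A + ω_rod × AP, with AP = 0.1738 m along the rod.
Components: V_Px = −rω sinθ − a·ω_rod·sinφ = -9.6234 m/s;  V_Py = rω cosθ + a·ω_rod·cosφ = +2.94 m/s.
|V_P| = √(V_Px² + V_Py²) = 10.062 m/s.

10.1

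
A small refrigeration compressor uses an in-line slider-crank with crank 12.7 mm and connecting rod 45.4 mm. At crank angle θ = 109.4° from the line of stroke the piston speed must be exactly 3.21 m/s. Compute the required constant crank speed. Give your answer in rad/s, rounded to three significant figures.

297

For an in-line slider-crank, |v_piston| = rω|sinθ|·[1 + r cosθ/√(L² − r² sin²θ)].
With r = 0.0127 m, L = 0.0454 m, θ = 109.4°: the bracketed kinematic factor |dx/dθ| = 0.010825 m.
ω = v/|dx/dθ| = 3.21/0.010825 = 296.54 rad/s.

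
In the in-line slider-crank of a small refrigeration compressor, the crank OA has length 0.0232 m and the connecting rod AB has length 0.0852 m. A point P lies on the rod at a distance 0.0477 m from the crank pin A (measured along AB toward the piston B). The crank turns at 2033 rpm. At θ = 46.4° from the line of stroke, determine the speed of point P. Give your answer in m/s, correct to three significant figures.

ω = 212.9 rad/s.  Crank-pin speed |V_A| = rω = 4.9392 m/s, perpendicular to OA.
Rod angle: sinφ = −(r/L) sinθ ⇒ φ = -11.373°; ω_rod = −rω cosθ/√(L²−r²sin²θ) = -40.779 rad/s.
V_P = V_A + ω_rod × AP, with AP = 0.0477 m along the rod.
Components: V_Px = −rω sinθ − a·ω_rod·sinφ = -3.9604 m/s;  V_Py = rω cosθ + a·ω_rod·cosφ = +1.4992 m/s.
|V_P| = √(V_Px² + V_Py²) = 4.2346 m/s.

4.23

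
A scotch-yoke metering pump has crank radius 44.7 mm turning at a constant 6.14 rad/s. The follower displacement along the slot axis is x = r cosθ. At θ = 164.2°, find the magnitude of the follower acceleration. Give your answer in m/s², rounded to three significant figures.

ω = 6.14 rad/s
x = r cosθ ⇒ ẍ = −rω² cosθ (ω constant).
|a| = rω²|cosθ| = 0.0447·(6.14)²·|cos 164.2°| = 1.6215 m/s².

1.62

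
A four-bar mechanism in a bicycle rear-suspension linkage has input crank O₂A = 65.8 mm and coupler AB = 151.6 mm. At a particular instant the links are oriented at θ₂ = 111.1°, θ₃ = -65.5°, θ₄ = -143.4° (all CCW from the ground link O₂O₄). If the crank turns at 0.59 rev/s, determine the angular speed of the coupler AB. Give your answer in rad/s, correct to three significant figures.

1.59

ω₂ = 3.707 rad/s (from 0.59 rev/s).
Differentiating the loop-closure r₂e^{iθ₂}+r₃e^{iθ₃}=r₁+r₄e^{iθ₄} gives r₂ω₂e^{iθ₂}+r₃ω₃e^{iθ₃}=r₄ω₄e^{iθ₄}.
Eliminating the other unknown: ω₃ = r₂ω₂ sin(θ₄−θ₂) / [r₃ sin(θ₃−θ₄)].
Numerator sine = +0.96363; denominator sine = +0.97778.
Result = 0.0658·3.707·(+0.96363) / (0.1516·(+0.97778)) = +1.5857 rad/s; magnitude 1.5857 rad/s.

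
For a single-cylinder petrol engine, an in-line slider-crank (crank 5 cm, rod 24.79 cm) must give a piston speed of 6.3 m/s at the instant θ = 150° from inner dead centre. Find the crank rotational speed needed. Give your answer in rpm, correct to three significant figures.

For an in-line slider-crank, |v_piston| = rω|sinθ|·[1 + r cosθ/√(L² − r² sin²θ)].
With r = 0.05 m, L = 0.2479 m, θ = 150°: the bracketed kinematic factor |dx/dθ| = 0.020611 m.
ω = v/|dx/dθ| = 6.3/0.020611 = 305.66 rad/s.
N = 60ω/(2π) = 2918.9 rpm.

2920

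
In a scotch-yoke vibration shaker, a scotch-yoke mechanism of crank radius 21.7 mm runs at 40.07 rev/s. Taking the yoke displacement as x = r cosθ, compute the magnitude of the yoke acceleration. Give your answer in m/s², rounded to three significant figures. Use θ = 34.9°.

1130

ω = 251.8 rad/s (from 40.07 rev/s).
x = r cosθ ⇒ ẍ = −rω² cosθ (ω constant).
|a| = rω²|cosθ| = 0.0217·(251.8)²·|cos 34.9°| = 1128.1 m/s².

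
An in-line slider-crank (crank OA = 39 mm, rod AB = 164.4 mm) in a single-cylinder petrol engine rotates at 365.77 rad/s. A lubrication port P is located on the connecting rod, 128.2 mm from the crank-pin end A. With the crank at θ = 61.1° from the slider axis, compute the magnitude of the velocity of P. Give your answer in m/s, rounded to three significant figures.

13.7

ω = 365.8 rad/s.  Crank-pin speed |V_A| = rω = 14.265 m/s, perpendicular to OA.
Rod angle: sinφ = −(r/L) sinθ ⇒ φ = -11.987°; ω_rod = −rω cosθ/√(L²−r²sin²θ) = -42.869 rad/s.
V_P = V_A + ω_rod × AP, with AP = 0.1282 m along the rod.
Components: V_Px = −rω sinθ − a·ω_rod·sinφ = -13.63 m/s;  V_Py = rω cosθ + a·ω_rod·cosφ = +1.518 m/s.
|V_P| = √(V_Px² + V_Py²) = 13.714 m/s.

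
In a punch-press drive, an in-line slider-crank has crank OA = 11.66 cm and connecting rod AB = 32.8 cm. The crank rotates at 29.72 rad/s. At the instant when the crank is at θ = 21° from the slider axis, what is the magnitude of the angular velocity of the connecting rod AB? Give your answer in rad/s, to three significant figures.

ω = 29.72 rad/s
The rod makes angle φ with the slider axis where L sinφ = r sinθ; differentiating, L cosφ·φ̇ = r ω cosθ.
L cosφ = √(L² − r² sin²θ) = 0.32533 m.
|ω_rod| = r ω |cosθ| / √(L² − r² sin²θ) = 0.1166·29.72·0.93358/0.32533 = 9.9444 rad/s.

9.94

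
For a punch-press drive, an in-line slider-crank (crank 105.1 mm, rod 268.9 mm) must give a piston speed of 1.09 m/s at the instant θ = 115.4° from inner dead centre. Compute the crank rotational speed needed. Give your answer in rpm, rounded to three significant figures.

134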